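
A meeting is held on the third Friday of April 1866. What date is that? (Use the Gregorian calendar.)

April 20, 1866

April 1, 1866 is a Sunday.
The first Friday is therefore April 6 (5 days later).
The third Friday is 6 + 2×7 = April 20.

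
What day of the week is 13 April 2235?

Doomsday rule: the anchor day for the 2200s is Friday. For year 35: 35÷12 = 2 r 11, and 11÷4 = 2, so 2+11+2 = 15.
Friday + 15 ≡ Saturday — that's 2235's doomsday.
In April the doomsday date is Apr 4.
Apr 13 is 9 days after Apr 4; 9 mod 7 = 2, so Saturday + 2 = Monday.

Monday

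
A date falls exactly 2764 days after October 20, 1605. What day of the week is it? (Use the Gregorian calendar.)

Wednesday

First find the weekday of Oct 20, 1605. Doomsday rule: the anchor day for the 1600s is Tuesday. For year 05: 5÷12 = 0 r 5, and 5÷4 = 1, so 0+5+1 = 6.
Tuesday + 6 ≡ Monday — that's 1605's doomsday.
In October the doomsday date is Oct 10.
Oct 20 is 10 days after Oct 10; 10 mod 7 = 3, so Monday + 3 = Thursday.
2764 mod 7 = 6, so 2764 days after a Thursday is Thursday + 6 = Wednesday.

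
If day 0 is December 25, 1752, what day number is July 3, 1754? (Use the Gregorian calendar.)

Dec 25, 1752 → Dec 25, 1753: 365 days.
Dec 25, 1753 → Jan 25, 1754: 31 days (December has 31).
Jan 25, 1754 → Feb 25, 1754: 31 days (January has 31).
Feb 25, 1754 → Mar 25, 1754: 28 days (February has 28).
Mar 25, 1754 → Apr 25, 1754: 31 days (March has 31).
Apr 25, 1754 → May 25, 1754: 30 days (April has 30).
May 25, 1754 → Jun 25, 1754: 31 days (May has 31).
Jun 25, 1754 → Jul 3, 1754: 8 days.
Total: 555 days.

555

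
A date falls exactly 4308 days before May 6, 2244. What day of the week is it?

First find the weekday of May 6, 2244. Doomsday rule: the anchor day for the 2200s is Friday. For year 44: 44÷12 = 3 r 8, and 8÷4 = 2, so 3+8+2 = 13.
Friday + 13 ≡ Thursday — that's 2244's doomsday.
In May the doomsday date is May 9.
May 6 is 3 days before May 9; 3 mod 7 = 3, so Thursday − 3 = Monday.
4308 mod 7 = 3, so 4308 days before a Monday is Monday − 3 = Friday.

Friday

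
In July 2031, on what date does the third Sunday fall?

July 1, 2031 is a Tuesday.
The first Sunday is therefore July 6 (5 days later).
The third Sunday is 6 + 2×7 = July 20.

July 20, 2031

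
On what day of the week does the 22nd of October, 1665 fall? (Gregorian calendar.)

Thursday

Doomsday rule: the anchor day for the 1600s is Tuesday. For year 65: 65÷12 = 5 r 5, and 5÷4 = 1, so 5+5+1 = 11.
Tuesday + 11 ≡ Saturday — that's 1665's doomsday.
In October the doomsday date is Oct 10.
Oct 22 is 12 days after Oct 10; 12 mod 7 = 5, so Saturday + 5 = Thursday.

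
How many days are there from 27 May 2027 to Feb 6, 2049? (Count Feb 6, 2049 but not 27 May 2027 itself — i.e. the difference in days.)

7926

May 27, 2027 → May 27, 2028: 366 days (Feb 29, 2028 is in that span).
May 27, 2028 → May 27, 2029: 365 days.
May 27, 2029 → May 27, 2030: 365 days.
May 27, 2030 → May 27, 2031: 365 days.
May 27, 2031 → May 27, 2032: 366 days (Feb 29, 2032 is in that span).
May 27, 2032 → May 27, 2033: 365 days.
May 27, 2033 → May 27, 2034: 365 days.
May 27, 2034 → May 27, 2035: 365 days.
May 27, 2035 → May 27, 2036: 366 days (Feb 29, 2036 is in that span).
May 27, 2036 → May 27, 2037: 365 days.
May 27, 2037 → May 27, 2038: 365 days.
May 27, 2038 → May 27, 2039: 365 days.
May 27, 2039 → May 27, 2040: 366 days (Feb 29, 2040 is in that span).
May 27, 2040 → May 27, 2041: 365 days.
May 27, 2041 → May 27, 2042: 365 days.
May 27, 2042 → May 27, 2043: 365 days.
May 27, 2043 → May 27, 2044: 366 days (Feb 29, 2044 is in that span).
May 27, 2044 → May 27, 2045: 365 days.
May 27, 2045 → May 27, 2046: 365 days.
May 27, 2046 → May 27, 2047: 365 days.
May 27, 2047 → May 27, 2048: 366 days (Feb 29, 2048 is in that span).
May 27, 2048 → Jun 27, 2048: 31 days (May has 31).
Jun 27, 2048 → Jul 27, 2048: 30 days (June has 30).
Jul 27, 2048 → Aug 27, 2048: 31 days (July has 31).
Aug 27, 2048 → Sep 27, 2048: 31 days (August has 31).
Sep 27, 2048 → Oct 27, 2048: 30 days (September has 30).
Oct 27, 2048 → Nov 27, 2048: 31 days (October has 31).
Nov 27, 2048 → Dec 27, 2048: 30 days (November has 30).
Dec 27, 2048 → Jan 27, 2049: 31 days (December has 31).
Jan 27, 2049 → Feb 6, 2049: 10 days.
Total: 7926 days.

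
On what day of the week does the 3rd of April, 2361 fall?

Doomsday rule: the anchor day for the 2300s is Wednesday. For year 61: 61÷12 = 5 r 1, and 1÷4 = 0, so 5+1+0 = 6.
Wednesday + 6 ≡ Tuesday — that's 2361's doomsday.
In April the doomsday date is Apr 4.
Apr 3 is 1 day before Apr 4; 1 mod 7 = 1, so Tuesday − 1 = Monday.

Monday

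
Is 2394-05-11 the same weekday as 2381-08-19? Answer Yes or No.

Yes

From Aug 19, 2381 to May 11, 2394 is 4648 days.
4648 mod 7 = 0, so they are the same weekday.
(Aug 19, 2381 is a Wednesday; May 11, 2394 is a Wednesday.)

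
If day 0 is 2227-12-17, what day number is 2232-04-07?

Dec 17, 2227 → Dec 17, 2228: 366 days (Feb 29, 2228 is in that span).
Dec 17, 2228 → Dec 17, 2229: 365 days.
Dec 17, 2229 → Dec 17, 2230: 365 days.
Dec 17, 2230 → Dec 17, 2231: 365 days.
Dec 17, 2231 → Jan 17, 2232: 31 days (December has 31).
Jan 17, 2232 → Feb 17, 2232: 31 days (January has 31).
Feb 17, 2232 → Mar 17, 2232: 29 days (February has 29).
Mar 17, 2232 → Apr 7, 2232: 21 days.
Total: 1573 days.

1573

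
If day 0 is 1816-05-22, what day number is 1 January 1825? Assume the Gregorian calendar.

3146

May 22, 1816 → May 22, 1817: 365 days.
May 22, 1817 → May 22, 1818: 365 days.
May 22, 1818 → May 22, 1819: 365 days.
May 22, 1819 → May 22, 1820: 366 days (Feb 29, 1820 is in that span).
May 22, 1820 → May 22, 1821: 365 days.
May 22, 1821 → May 22, 1822: 365 days.
May 22, 1822 → May 22, 1823: 365 days.
May 22, 1823 → May 22, 1824: 366 days (Feb 29, 1824 is in that span).
May 22, 1824 → Jun 22, 1824: 31 days (May has 31).
Jun 22, 1824 → Jul 22, 1824: 30 days (June has 30).
Jul 22, 1824 → Aug 22, 1824: 31 days (July has 31).
Aug 22, 1824 → Sep 22, 1824: 31 days (August has 31).
Sep 22, 1824 → Oct 22, 1824: 30 days (September has 30).
Oct 22, 1824 → Nov 22, 1824: 31 days (October has 31).
Nov 22, 1824 → Dec 22, 1824: 30 days (November has 30).
Dec 22, 1824 → Jan 1, 1825: 10 days.
Total: 3146 days.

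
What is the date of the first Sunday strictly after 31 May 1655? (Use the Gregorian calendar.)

May 31, 1655 is a Monday.
From Monday to the next Sunday is 6 days.
May 31, 1655 + 6 = Jun 6, 1655.

June 6, 1655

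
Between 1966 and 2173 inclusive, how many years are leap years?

51

Multiples of 4 in [1966,2173]: 52.
Of those, multiples of 100: 2 (not leap unless ÷400).
Multiples of 400: 1.
Leap years = 52 − 2 + 1 = 51.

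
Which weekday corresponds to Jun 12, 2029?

Doomsday rule: the anchor day for the 2000s is Tuesday. For year 29: 29÷12 = 2 r 5, and 5÷4 = 1, so 2+5+1 = 8.
Tuesday + 8 ≡ Wednesday — that's 2029's doomsday.
In June the doomsday date is Jun 6.
Jun 12 is 6 days after Jun 6; 6 mod 7 = 6, so Wednesday + 6 = Tuesday.

Tuesday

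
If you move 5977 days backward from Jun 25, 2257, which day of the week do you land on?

Jun 25, 2257 is a Thursday.
5977 mod 7 = 6, so 5977 days before a Thursday is Thursday − 6 = Friday.

Friday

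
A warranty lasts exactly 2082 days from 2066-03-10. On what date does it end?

+365 (one year) → Mar 10, 2067 (1717 left).
+366 (one year; includes Feb 29, 2068) → Mar 10, 2068 (1351 left).
+365 (one year) → Mar 10, 2069 (986 left).
+365 (one year) → Mar 10, 2070 (621 left).
+365 (one year) → Mar 10, 2071 (256 left).
Mar has 31 days: +22 → Apr 1, 2071 (234 left).
Apr has 30 days: +30 → May 1, 2071 (204 left).
May has 31 days: +31 → Jun 1, 2071 (173 left).
Jun has 30 days: +30 → Jul 1, 2071 (143 left).
Jul has 31 days: +31 → Aug 1, 2071 (112 left).
Aug has 31 days: +31 → Sep 1, 2071 (81 left).
Sep has 30 days: +30 → Oct 1, 2071 (51 left).
Oct has 31 days: +31 → Nov 1, 2071 (20 left).
+20 → Nov 21, 2071.

November 21, 2071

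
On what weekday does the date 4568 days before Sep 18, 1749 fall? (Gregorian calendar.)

Sunday

First find the weekday of Sep 18, 1749. Doomsday rule: the anchor day for the 1700s is Sunday. For year 49: 49÷12 = 4 r 1, and 1÷4 = 0, so 4+1+0 = 5.
Sunday + 5 ≡ Friday — that's 1749's doomsday.
In September the doomsday date is Sep 5.
Sep 18 is 13 days after Sep 5; 13 mod 7 = 6, so Friday + 6 = Thursday.
4568 mod 7 = 4, so 4568 days before a Thursday is Thursday − 4 = Sunday.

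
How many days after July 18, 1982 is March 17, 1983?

Jul 18, 1982 → Aug 18, 1982: 31 days (July has 31).
Aug 18, 1982 → Sep 18, 1982: 31 days (August has 31).
Sep 18, 1982 → Oct 18, 1982: 30 days (September has 30).
Oct 18, 1982 → Nov 18, 1982: 31 days (October has 31).
Nov 18, 1982 → Dec 18, 1982: 30 days (November has 30).
Dec 18, 1982 → Jan 18, 1983: 31 days (December has 31).
Jan 18, 1983 → Feb 18, 1983: 31 days (January has 31).
Feb 18, 1983 → Mar 17, 1983: 27 days.
Total: 242 days.

242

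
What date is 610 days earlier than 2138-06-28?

October 26, 2136

−365 (one year) → Jun 28, 2137 (245 left).
−28 → May 31, 2137 (end of May, 31 days; 217 left).
−31 → Apr 30, 2137 (end of Apr, 30 days; 186 left).
−30 → Mar 31, 2137 (end of Mar, 31 days; 156 left).
−31 → Feb 28, 2137 (end of Feb, 28 days; 125 left).
−28 → Jan 31, 2137 (end of Jan, 31 days; 97 left).
−31 → Dec 31, 2136 (end of Dec, 31 days; 66 left).
−31 → Nov 30, 2136 (end of Nov, 30 days; 35 left).
−30 → Oct 31, 2136 (end of Oct, 31 days; 5 left).
−5 → Oct 26, 2136.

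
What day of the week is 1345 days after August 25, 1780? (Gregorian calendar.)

Aug 25, 1780 is a Friday.
1345 mod 7 = 1, so 1345 days after a Friday is Friday + 1 = Saturday.

Saturday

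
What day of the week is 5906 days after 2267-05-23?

First find the weekday of May 23, 2267. Doomsday rule: the anchor day for the 2200s is Friday. For year 67: 67÷12 = 5 r 7, and 7÷4 = 1, so 5+7+1 = 13.
Friday + 13 ≡ Thursday — that's 2267's doomsday.
In May the doomsday date is May 9.
May 23 is 14 days after May 9; 14 mod 7 = 0, so Thursday + 0 = Thursday.
5906 mod 7 = 5, so 5906 days after a Thursday is Thursday + 5 = Tuesday.

Tuesday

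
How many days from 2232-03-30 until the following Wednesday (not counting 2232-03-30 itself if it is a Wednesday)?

Mar 30, 2232 is a Friday.
From Friday to the next Wednesday is 5 days.

5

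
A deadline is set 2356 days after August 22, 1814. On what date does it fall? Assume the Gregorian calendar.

February 2, 1821

+365 (one year) → Aug 22, 1815 (1991 left).
+366 (one year; includes Feb 29, 1816) → Aug 22, 1816 (1625 left).
+365 (one year) → Aug 22, 1817 (1260 left).
+365 (one year) → Aug 22, 1818 (895 left).
+365 (one year) → Aug 22, 1819 (530 left).
+366 (one year; includes Feb 29, 1820) → Aug 22, 1820 (164 left).
Aug has 31 days: +10 → Sep 1, 1820 (154 left).
Sep has 30 days: +30 → Oct 1, 1820 (124 left).
Oct has 31 days: +31 → Nov 1, 1820 (93 left).
Nov has 30 days: +30 → Dec 1, 1820 (63 left).
Dec has 31 days: +31 → Jan 1, 1821 (32 left).
Jan has 31 days: +31 → Feb 1, 1821 (1 left).
+1 → Feb 2, 1821.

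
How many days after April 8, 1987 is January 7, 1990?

1005

Apr 8, 1987 → Apr 8, 1988: 366 days (Feb 29, 1988 is in that span).
Apr 8, 1988 → Apr 8, 1989: 365 days.
Apr 8, 1989 → May 8, 1989: 30 days (April has 30).
May 8, 1989 → Jun 8, 1989: 31 days (May has 31).
Jun 8, 1989 → Jul 8, 1989: 30 days (June has 30).
Jul 8, 1989 → Aug 8, 1989: 31 days (July has 31).
Aug 8, 1989 → Sep 8, 1989: 31 days (August has 31).
Sep 8, 1989 → Oct 8, 1989: 30 days (September has 30).
Oct 8, 1989 → Nov 8, 1989: 31 days (October has 31).
Nov 8, 1989 → Dec 8, 1989: 30 days (November has 30).
Dec 8, 1989 → Jan 7, 1990: 30 days.
Total: 1005 days.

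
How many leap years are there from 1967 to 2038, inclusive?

18

Multiples of 4 in [1967,2038]: 18.
Of those, multiples of 100: 1 (not leap unless ÷400).
Multiples of 400: 1.
Leap years = 18 − 1 + 1 = 18.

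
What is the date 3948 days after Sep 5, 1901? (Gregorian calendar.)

June 27, 1912

+365 (one year) → Sep 5, 1902 (3583 left).
+365 (one year) → Sep 5, 1903 (3218 left).
+366 (one year; includes Feb 29, 1904) → Sep 5, 1904 (2852 left).
+365 (one year) → Sep 5, 1905 (2487 left).
+365 (one year) → Sep 5, 1906 (2122 left).
+365 (one year) → Sep 5, 1907 (1757 left).
+366 (one year; includes Feb 29, 1908) → Sep 5, 1908 (1391 left).
+365 (one year) → Sep 5, 1909 (1026 left).
+365 (one year) → Sep 5, 1910 (661 left).
+365 (one year) → Sep 5, 1911 (296 left).
Sep has 30 days: +26 → Oct 1, 1911 (270 left).
Oct has 31 days: +31 → Nov 1, 1911 (239 left).
Nov has 30 days: +30 → Dec 1, 1911 (209 left).
Dec has 31 days: +31 → Jan 1, 1912 (178 left).
Jan has 31 days: +31 → Feb 1, 1912 (147 left).
Feb has 29 days: +29 → Mar 1, 1912 (118 left).
Mar has 31 days: +31 → Apr 1, 1912 (87 left).
Apr has 30 days: +30 → May 1, 1912 (57 left).
May has 31 days: +31 → Jun 1, 1912 (26 left).
+26 → Jun 27, 1912.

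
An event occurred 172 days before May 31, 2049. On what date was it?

December 10, 2048

−31 → Apr 30, 2049 (end of Apr, 30 days; 141 left).
−30 → Mar 31, 2049 (end of Mar, 31 days; 111 left).
−31 → Feb 28, 2049 (end of Feb, 28 days; 80 left).
−28 → Jan 31, 2049 (end of Jan, 31 days; 52 left).
−31 → Dec 31, 2048 (end of Dec, 31 days; 21 left).
−21 → Dec 10, 2048.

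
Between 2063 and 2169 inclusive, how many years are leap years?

26

Multiples of 4 in [2063,2169]: 27.
Of those, multiples of 100: 1 (not leap unless ÷400).
Multiples of 400: 0.
Leap years = 27 − 1 + 0 = 26.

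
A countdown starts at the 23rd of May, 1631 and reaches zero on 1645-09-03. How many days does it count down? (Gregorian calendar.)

May 23, 1631 → May 23, 1632: 366 days (Feb 29, 1632 is in that span).
May 23, 1632 → May 23, 1633: 365 days.
May 23, 1633 → May 23, 1634: 365 days.
May 23, 1634 → May 23, 1635: 365 days.
May 23, 1635 → May 23, 1636: 366 days (Feb 29, 1636 is in that span).
May 23, 1636 → May 23, 1637: 365 days.
May 23, 1637 → May 23, 1638: 365 days.
May 23, 1638 → May 23, 1639: 365 days.
May 23, 1639 → May 23, 1640: 366 days (Feb 29, 1640 is in that span).
May 23, 1640 → May 23, 1641: 365 days.
May 23, 1641 → May 23, 1642: 365 days.
May 23, 1642 → May 23, 1643: 365 days.
May 23, 1643 → May 23, 1644: 366 days (Feb 29, 1644 is in that span).
May 23, 1644 → May 23, 1645: 365 days.
May 23, 1645 → Jun 23, 1645: 31 days (May has 31).
Jun 23, 1645 → Jul 23, 1645: 30 days (June has 30).
Jul 23, 1645 → Aug 23, 1645: 31 days (July has 31).
Aug 23, 1645 → Sep 3, 1645: 11 days.
Total: 5217 days.

5217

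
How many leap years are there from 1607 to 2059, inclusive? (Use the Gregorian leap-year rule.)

Multiples of 4 in [1607,2059]: 113.
Of those, multiples of 100: 4 (not leap unless ÷400).
Multiples of 400: 1.
Leap years = 113 − 4 + 1 = 110.

110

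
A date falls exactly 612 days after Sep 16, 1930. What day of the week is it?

First find the weekday of Sep 16, 1930. Doomsday rule: the anchor day for the 1900s is Wednesday. For year 30: 30÷12 = 2 r 6, and 6÷4 = 1, so 2+6+1 = 9.
Wednesday + 9 ≡ Friday — that's 1930's doomsday.
In September the doomsday date is Sep 5.
Sep 16 is 11 days after Sep 5; 11 mod 7 = 4, so Friday + 4 = Tuesday.
612 mod 7 = 3, so 612 days after a Tuesday is Tuesday + 3 = Friday.

Friday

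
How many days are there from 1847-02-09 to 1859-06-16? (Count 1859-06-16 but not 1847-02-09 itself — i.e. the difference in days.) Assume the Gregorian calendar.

4510

Feb 9, 1847 → Feb 9, 1848: 365 days.
Feb 9, 1848 → Feb 9, 1849: 366 days (Feb 29, 1848 is in that span).
Feb 9, 1849 → Feb 9, 1850: 365 days.
Feb 9, 1850 → Feb 9, 1851: 365 days.
Feb 9, 1851 → Feb 9, 1852: 365 days.
Feb 9, 1852 → Feb 9, 1853: 366 days (Feb 29, 1852 is in that span).
Feb 9, 1853 → Feb 9, 1854: 365 days.
Feb 9, 1854 → Feb 9, 1855: 365 days.
Feb 9, 1855 → Feb 9, 1856: 365 days.
Feb 9, 1856 → Feb 9, 1857: 366 days (Feb 29, 1856 is in that span).
Feb 9, 1857 → Feb 9, 1858: 365 days.
Feb 9, 1858 → Feb 9, 1859: 365 days.
Feb 9, 1859 → Mar 9, 1859: 28 days (February has 28).
Mar 9, 1859 → Apr 9, 1859: 31 days (March has 31).
Apr 9, 1859 → May 9, 1859: 30 days (April has 30).
May 9, 1859 → Jun 9, 1859: 31 days (May has 31).
Jun 9, 1859 → Jun 16, 1859: 7 days.
Total: 4510 days.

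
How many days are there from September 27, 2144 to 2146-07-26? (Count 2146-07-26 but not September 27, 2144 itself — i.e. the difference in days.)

Sep 27, 2144 → Sep 27, 2145: 365 days.
Sep 27, 2145 → Oct 27, 2145: 30 days (September has 30).
Oct 27, 2145 → Nov 27, 2145: 31 days (October has 31).
Nov 27, 2145 → Dec 27, 2145: 30 days (November has 30).
Dec 27, 2145 → Jan 27, 2146: 31 days (December has 31).
Jan 27, 2146 → Feb 27, 2146: 31 days (January has 31).
Feb 27, 2146 → Mar 27, 2146: 28 days (February has 28).
Mar 27, 2146 → Apr 27, 2146: 31 days (March has 31).
Apr 27, 2146 → May 27, 2146: 30 days (April has 30).
May 27, 2146 → Jun 27, 2146: 31 days (May has 31).
Jun 27, 2146 → Jul 26, 2146: 29 days.
Total: 667 days.

667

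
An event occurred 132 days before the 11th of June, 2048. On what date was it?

−11 → May 31, 2048 (end of May, 31 days; 121 left).
−31 → Apr 30, 2048 (end of Apr, 30 days; 90 left).
−30 → Mar 31, 2048 (end of Mar, 31 days; 60 left).
−31 → Feb 29, 2048 (end of Feb, 29 days; 29 left).
−29 → Jan 31, 2048 (end of Jan, 31 days; 0 left).

January 31, 2048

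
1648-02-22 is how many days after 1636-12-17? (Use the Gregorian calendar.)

4084

Dec 17, 1636 → Dec 17, 1637: 365 days.
Dec 17, 1637 → Dec 17, 1638: 365 days.
Dec 17, 1638 → Dec 17, 1639: 365 days.
Dec 17, 1639 → Dec 17, 1640: 366 days (Feb 29, 1640 is in that span).
Dec 17, 1640 → Dec 17, 1641: 365 days.
Dec 17, 1641 → Dec 17, 1642: 365 days.
Dec 17, 1642 → Dec 17, 1643: 365 days.
Dec 17, 1643 → Dec 17, 1644: 366 days (Feb 29, 1644 is in that span).
Dec 17, 1644 → Dec 17, 1645: 365 days.
Dec 17, 1645 → Dec 17, 1646: 365 days.
Dec 17, 1646 → Dec 17, 1647: 365 days.
Dec 17, 1647 → Jan 17, 1648: 31 days (December has 31).
Jan 17, 1648 → Feb 17, 1648: 31 days (January has 31).
Feb 17, 1648 → Feb 22, 1648: 5 days.
Total: 4084 days.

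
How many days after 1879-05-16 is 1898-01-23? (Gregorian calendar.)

6827

May 16, 1879 → May 16, 1880: 366 days (Feb 29, 1880 is in that span).
May 16, 1880 → May 16, 1881: 365 days.
May 16, 1881 → May 16, 1882: 365 days.
May 16, 1882 → May 16, 1883: 365 days.
May 16, 1883 → May 16, 1884: 366 days (Feb 29, 1884 is in that span).
May 16, 1884 → May 16, 1885: 365 days.
May 16, 1885 → May 16, 1886: 365 days.
May 16, 1886 → May 16, 1887: 365 days.
May 16, 1887 → May 16, 1888: 366 days (Feb 29, 1888 is in that span).
May 16, 1888 → May 16, 1889: 365 days.
May 16, 1889 → May 16, 1890: 365 days.
May 16, 1890 → May 16, 1891: 365 days.
May 16, 1891 → May 16, 1892: 366 days (Feb 29, 1892 is in that span).
May 16, 1892 → May 16, 1893: 365 days.
May 16, 1893 → May 16, 1894: 365 days.
May 16, 1894 → May 16, 1895: 365 days.
May 16, 1895 → May 16, 1896: 366 days (Feb 29, 1896 is in that span).
May 16, 1896 → May 16, 1897: 365 days.
May 16, 1897 → Jun 16, 1897: 31 days (May has 31).
Jun 16, 1897 → Jul 16, 1897: 30 days (June has 30).
Jul 16, 1897 → Aug 16, 1897: 31 days (July has 31).
Aug 16, 1897 → Sep 16, 1897: 31 days (August has 31).
Sep 16, 1897 → Oct 16, 1897: 30 days (September has 30).
Oct 16, 1897 → Nov 16, 1897: 31 days (October has 31).
Nov 16, 1897 → Dec 16, 1897: 30 days (November has 30).
Dec 16, 1897 → Jan 16, 1898: 31 days (December has 31).
Jan 16, 1898 → Jan 23, 1898: 7 days.
Total: 6827 days.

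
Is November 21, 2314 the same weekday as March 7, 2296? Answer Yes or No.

Yes

From Mar 7, 2296 to Nov 21, 2314 is 6832 days.
6832 mod 7 = 0, so they are the same weekday.
(Mar 7, 2296 is a Saturday; Nov 21, 2314 is a Saturday.)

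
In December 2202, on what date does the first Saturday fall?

December 1, 2202 is a Wednesday.
The first Saturday is therefore December 4 (3 days later).

December 4, 2202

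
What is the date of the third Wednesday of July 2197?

July 1, 2197 is a Saturday.
The first Wednesday is therefore July 5 (4 days later).
The third Wednesday is 5 + 2×7 = July 19.

July 19, 2197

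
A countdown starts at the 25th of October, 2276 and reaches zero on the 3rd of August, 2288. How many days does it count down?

Oct 25, 2276 → Oct 25, 2277: 365 days.
Oct 25, 2277 → Oct 25, 2278: 365 days.
Oct 25, 2278 → Oct 25, 2279: 365 days.
Oct 25, 2279 → Oct 25, 2280: 366 days (Feb 29, 2280 is in that span).
Oct 25, 2280 → Oct 25, 2281: 365 days.
Oct 25, 2281 → Oct 25, 2282: 365 days.
Oct 25, 2282 → Oct 25, 2283: 365 days.
Oct 25, 2283 → Oct 25, 2284: 366 days (Feb 29, 2284 is in that span).
Oct 25, 2284 → Oct 25, 2285: 365 days.
Oct 25, 2285 → Oct 25, 2286: 365 days.
Oct 25, 2286 → Oct 25, 2287: 365 days.
Oct 25, 2287 → Nov 25, 2287: 31 days (October has 31).
Nov 25, 2287 → Dec 25, 2287: 30 days (November has 30).
Dec 25, 2287 → Jan 25, 2288: 31 days (December has 31).
Jan 25, 2288 → Feb 25, 2288: 31 days (January has 31).
Feb 25, 2288 → Mar 25, 2288: 29 days (February has 29).
Mar 25, 2288 → Apr 25, 2288: 31 days (March has 31).
Apr 25, 2288 → May 25, 2288: 30 days (April has 30).
May 25, 2288 → Jun 25, 2288: 31 days (May has 31).
Jun 25, 2288 → Jul 25, 2288: 30 days (June has 30).
Jul 25, 2288 → Aug 3, 2288: 9 days.
Total: 4300 days.

4300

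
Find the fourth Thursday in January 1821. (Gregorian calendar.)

January 1, 1821 is a Monday.
The first Thursday is therefore January 4 (3 days later).
The fourth Thursday is 4 + 3×7 = January 25.

January 25, 1821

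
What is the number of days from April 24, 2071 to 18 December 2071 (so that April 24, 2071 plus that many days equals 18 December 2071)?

Apr 24, 2071 → May 24, 2071: 30 days (April has 30).
May 24, 2071 → Jun 24, 2071: 31 days (May has 31).
Jun 24, 2071 → Jul 24, 2071: 30 days (June has 30).
Jul 24, 2071 → Aug 24, 2071: 31 days (July has 31).
Aug 24, 2071 → Sep 24, 2071: 31 days (August has 31).
Sep 24, 2071 → Oct 24, 2071: 30 days (September has 30).
Oct 24, 2071 → Nov 24, 2071: 31 days (October has 31).
Nov 24, 2071 → Dec 18, 2071: 24 days.
Total: 238 days.

238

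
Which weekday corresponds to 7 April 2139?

January 1, 2139 is a Thursday.
Jan 1, 2139 → Feb 1, 2139: 31 days (January has 31).
Feb 1, 2139 → Mar 1, 2139: 28 days (February has 28).
Mar 1, 2139 → Apr 1, 2139: 31 days (March has 31).
Apr 1, 2139 → Apr 7, 2139: 6 days.
Total: 96 days.
96 mod 7 = 5, so Thursday + 5 = Tuesday.

Tuesday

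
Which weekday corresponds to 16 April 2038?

Doomsday rule: the anchor day for the 2000s is Tuesday. For year 38: 38÷12 = 3 r 2, and 2÷4 = 0, so 3+2+0 = 5.
Tuesday + 5 ≡ Sunday — that's 2038's doomsday.
In April the doomsday date is Apr 4.
Apr 16 is 12 days after Apr 4; 12 mod 7 = 5, so Sunday + 5 = Friday.

Friday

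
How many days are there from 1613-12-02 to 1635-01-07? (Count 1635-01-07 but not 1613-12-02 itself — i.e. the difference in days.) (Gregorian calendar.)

Dec 2, 1613 → Dec 2, 1614: 365 days.
Dec 2, 1614 → Dec 2, 1615: 365 days.
Dec 2, 1615 → Dec 2, 1616: 366 days (Feb 29, 1616 is in that span).
Dec 2, 1616 → Dec 2, 1617: 365 days.
Dec 2, 1617 → Dec 2, 1618: 365 days.
Dec 2, 1618 → Dec 2, 1619: 365 days.
Dec 2, 1619 → Dec 2, 1620: 366 days (Feb 29, 1620 is in that span).
Dec 2, 1620 → Dec 2, 1621: 365 days.
Dec 2, 1621 → Dec 2, 1622: 365 days.
Dec 2, 1622 → Dec 2, 1623: 365 days.
Dec 2, 1623 → Dec 2, 1624: 366 days (Feb 29, 1624 is in that span).
Dec 2, 1624 → Dec 2, 1625: 365 days.
Dec 2, 1625 → Dec 2, 1626: 365 days.
Dec 2, 1626 → Dec 2, 1627: 365 days.
Dec 2, 1627 → Dec 2, 1628: 366 days (Feb 29, 1628 is in that span).
Dec 2, 1628 → Dec 2, 1629: 365 days.
Dec 2, 1629 → Dec 2, 1630: 365 days.
Dec 2, 1630 → Dec 2, 1631: 365 days.
Dec 2, 1631 → Dec 2, 1632: 366 days (Feb 29, 1632 is in that span).
Dec 2, 1632 → Dec 2, 1633: 365 days.
Dec 2, 1633 → Dec 2, 1634: 365 days.
Dec 2, 1634 → Jan 2, 1635: 31 days (December has 31).
Jan 2, 1635 → Jan 7, 1635: 5 days.
Total: 7706 days.

7706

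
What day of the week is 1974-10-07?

Doomsday rule: the anchor day for the 1900s is Wednesday. For year 74: 74÷12 = 6 r 2, and 2÷4 = 0, so 6+2+0 = 8.
Wednesday + 8 ≡ Thursday — that's 1974's doomsday.
In October the doomsday date is Oct 10.
Oct 7 is 3 days before Oct 10; 3 mod 7 = 3, so Thursday − 3 = Monday.

Monday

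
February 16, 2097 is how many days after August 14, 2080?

Aug 14, 2080 → Aug 14, 2081: 365 days.
Aug 14, 2081 → Aug 14, 2082: 365 days.
Aug 14, 2082 → Aug 14, 2083: 365 days.
Aug 14, 2083 → Aug 14, 2084: 366 days (Feb 29, 2084 is in that span).
Aug 14, 2084 → Aug 14, 2085: 365 days.
Aug 14, 2085 → Aug 14, 2086: 365 days.
Aug 14, 2086 → Aug 14, 2087: 365 days.
Aug 14, 2087 → Aug 14, 2088: 366 days (Feb 29, 2088 is in that span).
Aug 14, 2088 → Aug 14, 2089: 365 days.
Aug 14, 2089 → Aug 14, 2090: 365 days.
Aug 14, 2090 → Aug 14, 2091: 365 days.
Aug 14, 2091 → Aug 14, 2092: 366 days (Feb 29, 2092 is in that span).
Aug 14, 2092 → Aug 14, 2093: 365 days.
Aug 14, 2093 → Aug 14, 2094: 365 days.
Aug 14, 2094 → Aug 14, 2095: 365 days.
Aug 14, 2095 → Aug 14, 2096: 366 days (Feb 29, 2096 is in that span).
Aug 14, 2096 → Sep 14, 2096: 31 days (August has 31).
Sep 14, 2096 → Oct 14, 2096: 30 days (September has 30).
Oct 14, 2096 → Nov 14, 2096: 31 days (October has 31).
Nov 14, 2096 → Dec 14, 2096: 30 days (November has 30).
Dec 14, 2096 → Jan 14, 2097: 31 days (December has 31).
Jan 14, 2097 → Feb 14, 2097: 31 days (January has 31).
Feb 14, 2097 → Feb 16, 2097: 2 days.
Total: 6030 days.

6030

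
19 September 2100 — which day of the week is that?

Sunday

Doomsday rule: the anchor day for the 2100s is Sunday. For year 00: 0÷12 = 0 r 0, and 0÷4 = 0, so 0+0+0 = 0.
Sunday + 0 ≡ Sunday — that's 2100's doomsday.
In September the doomsday date is Sep 5.
Sep 19 is 14 days after Sep 5; 14 mod 7 = 0, so Sunday + 0 = Sunday.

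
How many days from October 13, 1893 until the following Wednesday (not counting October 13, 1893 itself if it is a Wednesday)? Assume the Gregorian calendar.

5

Oct 13, 1893 is a Friday.
From Friday to the next Wednesday is 5 days.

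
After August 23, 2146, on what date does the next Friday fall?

August 26, 2146

Aug 23, 2146 is a Tuesday.
From Tuesday to the next Friday is 3 days.
Aug 23, 2146 + 3 = Aug 26, 2146.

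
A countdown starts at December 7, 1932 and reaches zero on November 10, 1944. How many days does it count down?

Dec 7, 1932 → Dec 7, 1933: 365 days.
Dec 7, 1933 → Dec 7, 1934: 365 days.
Dec 7, 1934 → Dec 7, 1935: 365 days.
Dec 7, 1935 → Dec 7, 1936: 366 days (Feb 29, 1936 is in that span).
Dec 7, 1936 → Dec 7, 1937: 365 days.
Dec 7, 1937 → Dec 7, 1938: 365 days.
Dec 7, 1938 → Dec 7, 1939: 365 days.
Dec 7, 1939 → Dec 7, 1940: 366 days (Feb 29, 1940 is in that span).
Dec 7, 1940 → Dec 7, 1941: 365 days.
Dec 7, 1941 → Dec 7, 1942: 365 days.
Dec 7, 1942 → Dec 7, 1943: 365 days.
Dec 7, 1943 → Jan 7, 1944: 31 days (December has 31).
Jan 7, 1944 → Feb 7, 1944: 31 days (January has 31).
Feb 7, 1944 → Mar 7, 1944: 29 days (February has 29).
Mar 7, 1944 → Apr 7, 1944: 31 days (March has 31).
Apr 7, 1944 → May 7, 1944: 30 days (April has 30).
May 7, 1944 → Jun 7, 1944: 31 days (May has 31).
Jun 7, 1944 → Jul 7, 1944: 30 days (June has 30).
Jul 7, 1944 → Aug 7, 1944: 31 days (July has 31).
Aug 7, 1944 → Sep 7, 1944: 31 days (August has 31).
Sep 7, 1944 → Oct 7, 1944: 30 days (September has 30).
Oct 7, 1944 → Nov 7, 1944: 31 days (October has 31).
Nov 7, 1944 → Nov 10, 1944: 3 days.
Total: 4356 days.

4356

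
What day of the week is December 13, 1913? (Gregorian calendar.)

Saturday

January 1, 1913 is a Wednesday.
Jan 1, 1913 → Feb 1, 1913: 31 days (January has 31).
Feb 1, 1913 → Mar 1, 1913: 28 days (February has 28).
Mar 1, 1913 → Apr 1, 1913: 31 days (March has 31).
Apr 1, 1913 → May 1, 1913: 30 days (April has 30).
May 1, 1913 → Jun 1, 1913: 31 days (May has 31).
Jun 1, 1913 → Jul 1, 1913: 30 days (June has 30).
Jul 1, 1913 → Aug 1, 1913: 31 days (July has 31).
Aug 1, 1913 → Sep 1, 1913: 31 days (August has 31).
Sep 1, 1913 → Oct 1, 1913: 30 days (September has 30).
Oct 1, 1913 → Nov 1, 1913: 31 days (October has 31).
Nov 1, 1913 → Dec 1, 1913: 30 days (November has 30).
Dec 1, 1913 → Dec 13, 1913: 12 days.
Total: 346 days.
346 mod 7 = 3, so Wednesday + 3 = Saturday.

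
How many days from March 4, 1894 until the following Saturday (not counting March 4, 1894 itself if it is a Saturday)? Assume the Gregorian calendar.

Mar 4, 1894 is a Sunday.
From Sunday to the next Saturday is 6 days.

6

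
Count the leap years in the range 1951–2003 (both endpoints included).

13

Multiples of 4 in [1951,2003]: 13.
Of those, multiples of 100: 1 (not leap unless ÷400).
Multiples of 400: 1.
Leap years = 13 − 1 + 1 = 13.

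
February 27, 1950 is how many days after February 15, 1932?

6587

Feb 15, 1932 → Feb 15, 1933: 366 days (Feb 29, 1932 is in that span).
Feb 15, 1933 → Feb 15, 1934: 365 days.
Feb 15, 1934 → Feb 15, 1935: 365 days.
Feb 15, 1935 → Feb 15, 1936: 365 days.
Feb 15, 1936 → Feb 15, 1937: 366 days (Feb 29, 1936 is in that span).
Feb 15, 1937 → Feb 15, 1938: 365 days.
Feb 15, 1938 → Feb 15, 1939: 365 days.
Feb 15, 1939 → Feb 15, 1940: 365 days.
Feb 15, 1940 → Feb 15, 1941: 366 days (Feb 29, 1940 is in that span).
Feb 15, 1941 → Feb 15, 1942: 365 days.
Feb 15, 1942 → Feb 15, 1943: 365 days.
Feb 15, 1943 → Feb 15, 1944: 365 days.
Feb 15, 1944 → Feb 15, 1945: 366 days (Feb 29, 1944 is in that span).
Feb 15, 1945 → Feb 15, 1946: 365 days.
Feb 15, 1946 → Feb 15, 1947: 365 days.
Feb 15, 1947 → Feb 15, 1948: 365 days.
Feb 15, 1948 → Feb 15, 1949: 366 days (Feb 29, 1948 is in that span).
Feb 15, 1949 → Mar 15, 1949: 28 days (February has 28).
Mar 15, 1949 → Apr 15, 1949: 31 days (March has 31).
Apr 15, 1949 → May 15, 1949: 30 days (April has 30).
May 15, 1949 → Jun 15, 1949: 31 days (May has 31).
Jun 15, 1949 → Jul 15, 1949: 30 days (June has 30).
Jul 15, 1949 → Aug 15, 1949: 31 days (July has 31).
Aug 15, 1949 → Sep 15, 1949: 31 days (August has 31).
Sep 15, 1949 → Oct 15, 1949: 30 days (September has 30).
Oct 15, 1949 → Nov 15, 1949: 31 days (October has 31).
Nov 15, 1949 → Dec 15, 1949: 30 days (November has 30).
Dec 15, 1949 → Jan 15, 1950: 31 days (December has 31).
Jan 15, 1950 → Feb 15, 1950: 31 days (January has 31).
Feb 15, 1950 → Feb 27, 1950: 12 days.
Total: 6587 days.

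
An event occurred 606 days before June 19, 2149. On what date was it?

October 22, 2147

−365 (one year) → Jun 19, 2148 (241 left).
−19 → May 31, 2148 (end of May, 31 days; 222 left).
−31 → Apr 30, 2148 (end of Apr, 30 days; 191 left).
−30 → Mar 31, 2148 (end of Mar, 31 days; 161 left).
−31 → Feb 29, 2148 (end of Feb, 29 days; 130 left).
−29 → Jan 31, 2148 (end of Jan, 31 days; 101 left).
−31 → Dec 31, 2147 (end of Dec, 31 days; 70 left).
−31 → Nov 30, 2147 (end of Nov, 30 days; 39 left).
−30 → Oct 31, 2147 (end of Oct, 31 days; 9 left).
−9 → Oct 22, 2147.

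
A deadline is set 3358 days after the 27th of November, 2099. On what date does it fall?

+365 (one year) → Nov 27, 2100 (2993 left).
+365 (one year) → Nov 27, 2101 (2628 left).
+365 (one year) → Nov 27, 2102 (2263 left).
+365 (one year) → Nov 27, 2103 (1898 left).
+366 (one year; includes Feb 29, 2104) → Nov 27, 2104 (1532 left).
+365 (one year) → Nov 27, 2105 (1167 left).
+365 (one year) → Nov 27, 2106 (802 left).
+365 (one year) → Nov 27, 2107 (437 left).
+366 (one year; includes Feb 29, 2108) → Nov 27, 2108 (71 left).
Nov has 30 days: +4 → Dec 1, 2108 (67 left).
Dec has 31 days: +31 → Jan 1, 2109 (36 left).
Jan has 31 days: +31 → Feb 1, 2109 (5 left).
+5 → Feb 6, 2109.

February 6, 2109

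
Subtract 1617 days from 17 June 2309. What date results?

January 12, 2305

−365 (one year) → Jun 17, 2308 (1252 left).
−366 (one year; includes Feb 29, 2308) → Jun 17, 2307 (886 left).
−365 (one year) → Jun 17, 2306 (521 left).
−365 (one year) → Jun 17, 2305 (156 left).
−17 → May 31, 2305 (end of May, 31 days; 139 left).
−31 → Apr 30, 2305 (end of Apr, 30 days; 108 left).
−30 → Mar 31, 2305 (end of Mar, 31 days; 78 left).
−31 → Feb 28, 2305 (end of Feb, 28 days; 47 left).
−28 → Jan 31, 2305 (end of Jan, 31 days; 19 left).
−19 → Jan 12, 2305.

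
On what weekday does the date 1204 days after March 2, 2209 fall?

Thursday

Mar 2, 2209 is a Thursday.
1204 mod 7 = 0, so 1204 days after a Thursday is Thursday + 0 = Thursday.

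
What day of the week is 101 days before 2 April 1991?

First find the weekday of Apr 2, 1991. Doomsday rule: the anchor day for the 1900s is Wednesday. For year 91: 91÷12 = 7 r 7, and 7÷4 = 1, so 7+7+1 = 15.
Wednesday + 15 ≡ Thursday — that's 1991's doomsday.
In April the doomsday date is Apr 4.
Apr 2 is 2 days before Apr 4; 2 mod 7 = 2, so Thursday − 2 = Tuesday.
101 mod 7 = 3, so 101 days before a Tuesday is Tuesday − 3 = Saturday.

Saturday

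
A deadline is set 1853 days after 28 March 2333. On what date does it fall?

April 24, 2338

+365 (one year) → Mar 28, 2334 (1488 left).
+365 (one year) → Mar 28, 2335 (1123 left).
+366 (one year; includes Feb 29, 2336) → Mar 28, 2336 (757 left).
+365 (one year) → Mar 28, 2337 (392 left).
Mar has 31 days: +4 → Apr 1, 2337 (388 left).
Apr has 30 days: +30 → May 1, 2337 (358 left).
May has 31 days: +31 → Jun 1, 2337 (327 left).
Jun has 30 days: +30 → Jul 1, 2337 (297 left).
Jul has 31 days: +31 → Aug 1, 2337 (266 left).
Aug has 31 days: +31 → Sep 1, 2337 (235 left).
Sep has 30 days: +30 → Oct 1, 2337 (205 left).
Oct has 31 days: +31 → Nov 1, 2337 (174 left).
Nov has 30 days: +30 → Dec 1, 2337 (144 left).
Dec has 31 days: +31 → Jan 1, 2338 (113 left).
Jan has 31 days: +31 → Feb 1, 2338 (82 left).
Feb has 28 days: +28 → Mar 1, 2338 (54 left).
Mar has 31 days: +31 → Apr 1, 2338 (23 left).
+23 → Apr 24, 2338.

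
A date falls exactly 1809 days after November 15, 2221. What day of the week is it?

Sunday

Nov 15, 2221 is a Thursday.
1809 mod 7 = 3, so 1809 days after a Thursday is Thursday + 3 = Sunday.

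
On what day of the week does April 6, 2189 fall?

January 1, 2189 is a Thursday.
Jan 1, 2189 → Feb 1, 2189: 31 days (January has 31).
Feb 1, 2189 → Mar 1, 2189: 28 days (February has 28).
Mar 1, 2189 → Apr 1, 2189: 31 days (March has 31).
Apr 1, 2189 → Apr 6, 2189: 5 days.
Total: 95 days.
95 mod 7 = 4, so Thursday + 4 = Monday.

Monday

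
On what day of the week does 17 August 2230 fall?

Doomsday rule: the anchor day for the 2200s is Friday. For year 30: 30÷12 = 2 r 6, and 6÷4 = 1, so 2+6+1 = 9.
Friday + 9 ≡ Sunday — that's 2230's doomsday.
In August the doomsday date is Aug 8.
Aug 17 is 9 days after Aug 8; 9 mod 7 = 2, so Sunday + 2 = Tuesday.

Tuesday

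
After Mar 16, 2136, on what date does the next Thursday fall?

Mar 16, 2136 is a Friday.
From Friday to the next Thursday is 6 days.
Mar 16, 2136 + 6 = Mar 22, 2136.

March 22, 2136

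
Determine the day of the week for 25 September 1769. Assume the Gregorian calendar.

Monday

Doomsday rule: the anchor day for the 1700s is Sunday. For year 69: 69÷12 = 5 r 9, and 9÷4 = 2, so 5+9+2 = 16.
Sunday + 16 ≡ Tuesday — that's 1769's doomsday.
In September the doomsday date is Sep 5.
Sep 25 is 20 days after Sep 5; 20 mod 7 = 6, so Tuesday + 6 = Monday.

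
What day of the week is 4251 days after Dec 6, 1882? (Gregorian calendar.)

Friday

First find the weekday of Dec 6, 1882. Doomsday rule: the anchor day for the 1800s is Friday. For year 82: 82÷12 = 6 r 10, and 10÷4 = 2, so 6+10+2 = 18.
Friday + 18 ≡ Tuesday — that's 1882's doomsday.
In December the doomsday date is Dec 12.
Dec 6 is 6 days before Dec 12; 6 mod 7 = 6, so Tuesday − 6 = Wednesday.
4251 mod 7 = 2, so 4251 days after a Wednesday is Wednesday + 2 = Friday.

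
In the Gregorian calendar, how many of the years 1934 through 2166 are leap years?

57

Multiples of 4 in [1934,2166]: 58.
Of those, multiples of 100: 2 (not leap unless ÷400).
Multiples of 400: 1.
Leap years = 58 − 2 + 1 = 57.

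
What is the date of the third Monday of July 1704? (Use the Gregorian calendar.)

July 21, 1704

July 1, 1704 is a Tuesday.
The first Monday is therefore July 7 (6 days later).
The third Monday is 7 + 2×7 = July 21.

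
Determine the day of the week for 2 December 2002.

Monday

January 1, 2002 is a Tuesday.
Jan 1, 2002 → Feb 1, 2002: 31 days (January has 31).
Feb 1, 2002 → Mar 1, 2002: 28 days (February has 28).
Mar 1, 2002 → Apr 1, 2002: 31 days (March has 31).
Apr 1, 2002 → May 1, 2002: 30 days (April has 30).
May 1, 2002 → Jun 1, 2002: 31 days (May has 31).
Jun 1, 2002 → Jul 1, 2002: 30 days (June has 30).
Jul 1, 2002 → Aug 1, 2002: 31 days (July has 31).
Aug 1, 2002 → Sep 1, 2002: 31 days (August has 31).
Sep 1, 2002 → Oct 1, 2002: 30 days (September has 30).
Oct 1, 2002 → Nov 1, 2002: 31 days (October has 31).
Nov 1, 2002 → Dec 1, 2002: 30 days (November has 30).
Dec 1, 2002 → Dec 2, 2002: 1 days.
Total: 335 days.
335 mod 7 = 6, so Tuesday + 6 = Monday.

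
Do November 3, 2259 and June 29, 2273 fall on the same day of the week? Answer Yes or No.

From Nov 3, 2259 to Jun 29, 2273 is 4987 days.
4987 mod 7 = 3, so they are different weekdays.
(Nov 3, 2259 is a Thursday; Jun 29, 2273 is a Sunday.)

No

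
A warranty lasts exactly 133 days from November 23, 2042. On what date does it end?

Nov has 30 days: +8 → Dec 1, 2042 (125 left).
Dec has 31 days: +31 → Jan 1, 2043 (94 left).
Jan has 31 days: +31 → Feb 1, 2043 (63 left).
Feb has 28 days: +28 → Mar 1, 2043 (35 left).
Mar has 31 days: +31 → Apr 1, 2043 (4 left).
+4 → Apr 5, 2043.

April 5, 2043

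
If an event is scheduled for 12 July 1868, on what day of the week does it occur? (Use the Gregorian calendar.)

Doomsday rule: the anchor day for the 1800s is Friday. For year 68: 68÷12 = 5 r 8, and 8÷4 = 2, so 5+8+2 = 15.
Friday + 15 ≡ Saturday — that's 1868's doomsday.
In July the doomsday date is Jul 11.
Jul 12 is 1 day after Jul 11; 1 mod 7 = 1, so Saturday + 1 = Sunday.

Sunday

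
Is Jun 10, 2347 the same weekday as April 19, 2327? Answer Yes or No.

From Apr 19, 2327 to Jun 10, 2347 is 7357 days.
7357 mod 7 = 0, so they are the same weekday.
(Apr 19, 2327 is a Tuesday; Jun 10, 2347 is a Tuesday.)

Yes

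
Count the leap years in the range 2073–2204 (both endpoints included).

Multiples of 4 in [2073,2204]: 33.
Of those, multiples of 100: 2 (not leap unless ÷400).
Multiples of 400: 0.
Leap years = 33 − 2 + 0 = 31.

31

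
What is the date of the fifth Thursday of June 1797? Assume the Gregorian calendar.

June 1, 1797 is a Thursday.
The first Thursday is therefore June 1 (same day).
The fifth Thursday is 1 + 4×7 = June 29.

June 29, 1797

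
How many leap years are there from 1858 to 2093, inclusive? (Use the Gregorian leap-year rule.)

58

Multiples of 4 in [1858,2093]: 59.
Of those, multiples of 100: 2 (not leap unless ÷400).
Multiples of 400: 1.
Leap years = 59 − 2 + 1 = 58.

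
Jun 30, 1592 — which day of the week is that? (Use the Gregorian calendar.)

Tuesday

Doomsday rule: the anchor day for the 1500s is Wednesday. For year 92: 92÷12 = 7 r 8, and 8÷4 = 2, so 7+8+2 = 17.
Wednesday + 17 ≡ Saturday — that's 1592's doomsday.
In June the doomsday date is Jun 6.
Jun 30 is 24 days after Jun 6; 24 mod 7 = 3, so Saturday + 3 = Tuesday.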